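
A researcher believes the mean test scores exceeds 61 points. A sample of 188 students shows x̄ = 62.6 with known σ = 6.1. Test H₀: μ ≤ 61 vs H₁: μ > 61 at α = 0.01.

z = 3.596. Critical value: 2.33. Reject H₀.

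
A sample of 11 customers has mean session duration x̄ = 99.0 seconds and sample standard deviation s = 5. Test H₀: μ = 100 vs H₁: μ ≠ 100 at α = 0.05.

t = (x̄ - μ₀)/(s/√n) = (99.0 - 100)/(5/√11) = -0.663. df = 10, critical t = ±2.228. Fail to reject H₀.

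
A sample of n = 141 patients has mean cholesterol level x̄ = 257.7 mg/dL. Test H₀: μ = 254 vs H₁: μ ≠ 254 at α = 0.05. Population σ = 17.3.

z = (x̄ - μ₀)/(σ/√n) = (257.7 - 254)/(17.3/√141) = 2.54. Critical value: ±1.96. Since |2.54| > 1.96, Reject H₀.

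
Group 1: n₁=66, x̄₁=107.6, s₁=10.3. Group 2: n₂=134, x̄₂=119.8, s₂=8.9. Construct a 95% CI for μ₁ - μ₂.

Difference = -12.2. SE = √(10.3²/66 + 8.9²/134) = 1.483. CI = (-15.11, -9.29)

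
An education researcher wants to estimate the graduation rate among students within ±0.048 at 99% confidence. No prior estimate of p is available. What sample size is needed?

Conservative approach: use p = 0.5 (maximizes p(1-p) = 0.25). n = z²(0.25)/E² = 2.576²×0.25/0.048² = 720.03 → n = 721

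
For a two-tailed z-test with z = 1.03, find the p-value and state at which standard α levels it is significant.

p = 2·P(Z > |1.03|) = 2·(1 - Φ(1.03)) ≈ 0.303. Not significant at any standard level.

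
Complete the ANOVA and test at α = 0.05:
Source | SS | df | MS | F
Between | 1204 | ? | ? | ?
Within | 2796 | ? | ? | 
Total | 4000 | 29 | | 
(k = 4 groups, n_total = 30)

df_between = 3, df_within = 26. MS_between = 401.33, MS_within = 107.54. F = 3.732, F_crit ≈ 2.975. Reject H₀.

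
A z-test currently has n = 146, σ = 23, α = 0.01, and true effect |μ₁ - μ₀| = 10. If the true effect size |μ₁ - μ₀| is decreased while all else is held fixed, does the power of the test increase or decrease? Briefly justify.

Power decreases: a smaller true effect decreases the non-centrality λ = |μ₁ - μ₀|/(σ/√n).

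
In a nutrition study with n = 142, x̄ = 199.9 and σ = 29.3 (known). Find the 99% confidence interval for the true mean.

CI = x̄ ± z*(σ/√n) = 199.9 ± 2.576(29.3/√142) = 199.9 ± 6.33 = (193.57, 206.23)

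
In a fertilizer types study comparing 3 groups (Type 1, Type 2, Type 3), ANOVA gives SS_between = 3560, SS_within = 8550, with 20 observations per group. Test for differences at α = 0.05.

df_between = 2, df_within = 57. F = MS_between/MS_within = 1780.0/150.0 = 11.867. F_crit ≈ 3.159. Reject H₀. At least one mean differs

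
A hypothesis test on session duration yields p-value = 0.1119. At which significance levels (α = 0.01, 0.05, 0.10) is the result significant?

p = 0.1119. Not significant at any of the given levels.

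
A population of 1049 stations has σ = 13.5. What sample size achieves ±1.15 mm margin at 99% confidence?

Without FPC: n₀ = (2.576×13.5/1.15)² = 914.458. With FPC: n = n₀N/(n₀+N-1) = 488.8 → n = 489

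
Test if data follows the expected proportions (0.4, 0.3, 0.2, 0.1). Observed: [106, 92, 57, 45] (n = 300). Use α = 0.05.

Expected: [120.0, 90.0, 60.0, 30.0]. χ² = 9.328. df = 3, critical = 7.815. Reject H₀.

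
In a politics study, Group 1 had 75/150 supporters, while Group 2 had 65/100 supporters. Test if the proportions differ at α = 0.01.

p̂₁ = 0.5, p̂₂ = 0.65, pooled p̂ = 0.56. z = -2.341. Critical: ±2.576. Fail to reject H₀.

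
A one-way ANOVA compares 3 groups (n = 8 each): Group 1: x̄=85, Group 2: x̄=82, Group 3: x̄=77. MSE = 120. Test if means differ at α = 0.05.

Grand mean = 81.33. SS_between = 261.33, MS_between = 130.67. F = 1.089, F_crit ≈ 3.467. Fail to reject H₀.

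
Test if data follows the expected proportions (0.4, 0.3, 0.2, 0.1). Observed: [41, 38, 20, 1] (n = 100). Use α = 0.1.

Expected: [40.0, 30.0, 20.0, 10.0]. χ² = 10.258. df = 3, critical = 6.251. Reject H₀.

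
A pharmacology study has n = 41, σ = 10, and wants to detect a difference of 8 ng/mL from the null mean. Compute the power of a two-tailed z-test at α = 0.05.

SE = σ/√n = 10/√41 = 1.562. Non-centrality λ = d/SE = 8/1.562 = 5.122. Power ≈ Φ(λ - z_{α/2}) = Φ(5.122 - 1.96) = Φ(3.162) = 0.999.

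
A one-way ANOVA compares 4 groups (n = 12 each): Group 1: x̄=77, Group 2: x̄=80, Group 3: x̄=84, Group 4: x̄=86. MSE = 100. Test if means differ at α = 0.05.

Grand mean = 81.75. SS_between = 585.0, MS_between = 195.0. F = 1.95, F_crit ≈ 2.816. Fail to reject H₀.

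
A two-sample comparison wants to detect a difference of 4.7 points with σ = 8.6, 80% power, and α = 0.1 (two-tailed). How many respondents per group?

n per group = 2(z_α/2 + z_β)²σ²/d² = 2×(1.645 + 0.84)²×8.6²/4.7² = 41.4 → n = 42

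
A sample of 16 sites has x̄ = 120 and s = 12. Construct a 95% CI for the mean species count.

CI = x̄ ± t*(s/√n) = 120 ± 2.131(12/√16) = (113.61, 126.39)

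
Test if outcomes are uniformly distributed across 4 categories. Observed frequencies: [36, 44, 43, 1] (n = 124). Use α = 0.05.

Expected = 31 each. χ² = Σ(O-E)²/E = 39.935. df = 3, critical value = 7.815. Reject H₀.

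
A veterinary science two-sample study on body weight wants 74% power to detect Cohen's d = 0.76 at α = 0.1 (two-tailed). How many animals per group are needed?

z_{α/2} = 1.645, z_β = Φ⁻¹(0.74) = 0.643. For medium effect (d = 0.76): n per group = 2(z_{α/2} + z_β)²/d² = 2(1.645 + 0.643)²/0.76² = 18.1 → 19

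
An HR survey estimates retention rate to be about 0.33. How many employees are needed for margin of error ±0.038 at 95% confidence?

n = z²p(1-p)/E² = 1.96²×0.33×0.67/0.038² = 588.2 → n = 589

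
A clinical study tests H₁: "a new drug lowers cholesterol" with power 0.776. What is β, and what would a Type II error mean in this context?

β = 1 - power = 1 - 0.776 = 0.224. A Type II error is failing to reject H₀ when H₀ is false (false negative) — here, failing to conclude that a new drug lowers cholesterol when in fact it is true. Consequence: shelving an effective drug — patients miss out on a treatment that would have helped.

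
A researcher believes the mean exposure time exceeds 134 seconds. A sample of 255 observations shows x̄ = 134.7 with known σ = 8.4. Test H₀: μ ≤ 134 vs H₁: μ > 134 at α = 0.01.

z = 1.331. Critical value: 2.33. Fail to reject H₀.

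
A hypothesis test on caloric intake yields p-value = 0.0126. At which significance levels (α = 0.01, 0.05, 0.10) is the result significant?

p = 0.0126. Significant at: α = 0.05, 0.1.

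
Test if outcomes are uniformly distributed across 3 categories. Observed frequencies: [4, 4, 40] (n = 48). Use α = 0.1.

Expected = 16 each. χ² = Σ(O-E)²/E = 54.0. df = 2, critical value = 4.605. Reject H₀.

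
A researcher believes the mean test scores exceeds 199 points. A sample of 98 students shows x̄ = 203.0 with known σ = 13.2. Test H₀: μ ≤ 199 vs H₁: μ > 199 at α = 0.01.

z = 3.0. Critical value: 2.33. Reject H₀.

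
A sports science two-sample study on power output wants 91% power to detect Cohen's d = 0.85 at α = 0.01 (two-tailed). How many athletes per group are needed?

z_{α/2} = 2.576, z_β = Φ⁻¹(0.91) = 1.341. For large effect (d = 0.85): n per group = 2(z_{α/2} + z_β)²/d² = 2(2.576 + 1.341)²/0.85² = 42.5 → 43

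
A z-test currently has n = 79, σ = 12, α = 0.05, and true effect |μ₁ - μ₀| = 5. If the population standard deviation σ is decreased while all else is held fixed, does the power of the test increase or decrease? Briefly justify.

Power increases: a smaller σ shrinks the standard error σ/√n, moving the sampling distribution under H₁ further from the critical value.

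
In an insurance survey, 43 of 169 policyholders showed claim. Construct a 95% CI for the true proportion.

p̂ = 0.254. CI = p̂ ± z*√(p̂(1-p̂)/n) = (0.189, 0.32)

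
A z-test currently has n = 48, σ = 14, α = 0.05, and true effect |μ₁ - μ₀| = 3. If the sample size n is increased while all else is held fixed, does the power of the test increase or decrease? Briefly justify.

Power increases: a larger n shrinks the standard error σ/√n, moving the sampling distribution under H₁ further from the critical value.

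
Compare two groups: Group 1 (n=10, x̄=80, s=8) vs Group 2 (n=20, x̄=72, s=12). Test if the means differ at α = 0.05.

Pooled sp = 10.88. t = 1.899, df = 28. Critical t = ±2.048. Fail to reject H₀.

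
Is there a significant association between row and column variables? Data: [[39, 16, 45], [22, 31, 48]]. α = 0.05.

χ² = 9.617. df = 2, critical = 5.991. Reject H₀. Variables are dependent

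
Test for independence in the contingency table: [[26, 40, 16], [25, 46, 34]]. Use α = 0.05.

χ² = 4.152. df = 2, critical = 5.991. Fail to reject H₀. No evidence of dependence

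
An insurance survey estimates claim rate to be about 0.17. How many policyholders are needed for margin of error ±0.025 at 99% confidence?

n = z²p(1-p)/E² = 2.576²×0.17×0.83/0.025² = 1498.1 → n = 1499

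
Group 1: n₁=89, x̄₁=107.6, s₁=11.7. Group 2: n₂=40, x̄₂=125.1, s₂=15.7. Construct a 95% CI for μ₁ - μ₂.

Difference = -17.5. SE = √(11.7²/89 + 15.7²/40) = 2.775. CI = (-22.94, -12.06)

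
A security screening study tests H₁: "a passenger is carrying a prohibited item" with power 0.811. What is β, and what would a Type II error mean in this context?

β = 1 - power = 1 - 0.811 = 0.189. A Type II error is failing to reject H₀ when H₀ is false (false negative) — here, failing to conclude that a passenger is carrying a prohibited item when in fact it is true. Consequence: letting a prohibited item through — security breach.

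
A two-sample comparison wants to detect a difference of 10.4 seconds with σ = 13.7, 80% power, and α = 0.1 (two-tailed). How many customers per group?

n per group = 2(z_α/2 + z_β)²σ²/d² = 2×(1.645 + 0.84)²×13.7²/10.4² = 21.4 → n = 22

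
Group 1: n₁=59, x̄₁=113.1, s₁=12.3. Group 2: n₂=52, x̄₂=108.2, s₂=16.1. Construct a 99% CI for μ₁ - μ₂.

Difference = 4.9. SE = √(12.3²/59 + 16.1²/52) = 2.748. CI = (-2.18, 11.98)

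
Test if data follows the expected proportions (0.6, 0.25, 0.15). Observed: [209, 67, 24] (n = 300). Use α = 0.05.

Expected: [180.0, 75.0, 45.0]. χ² = 15.326. df = 2, critical = 5.991. Reject H₀.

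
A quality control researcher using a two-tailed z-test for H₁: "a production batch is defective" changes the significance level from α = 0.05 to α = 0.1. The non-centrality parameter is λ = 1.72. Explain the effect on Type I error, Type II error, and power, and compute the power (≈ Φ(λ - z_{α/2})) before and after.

Increasing α from 0.05 to 0.1:
• Type I error rate increases (α is the Type I rate by definition).
• Critical value moves from z_{α/2} = 1.96 to 1.645, so power = Φ(λ - z_{α/2}) goes from Φ(1.72 - 1.96) = 0.405 to Φ(1.72 - 1.645) = 0.53.
• Type II error rate β = 1 - power therefore decreases (0.595 → 0.47).
Appropriate when false negatives are costly — here, shipping a defective batch — faulty products reach customers.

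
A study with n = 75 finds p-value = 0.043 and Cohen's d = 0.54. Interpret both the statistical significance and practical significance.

Statistically significant (p = 0.043 < 0.05). Cohen's d = 0.54 indicates a medium effect size. Both statistical and practical significance should be considered.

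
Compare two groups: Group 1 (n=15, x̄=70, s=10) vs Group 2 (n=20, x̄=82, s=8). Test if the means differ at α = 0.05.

Pooled sp = 8.9. t = -3.946, df = 33. Critical t = ±2.035. Reject H₀.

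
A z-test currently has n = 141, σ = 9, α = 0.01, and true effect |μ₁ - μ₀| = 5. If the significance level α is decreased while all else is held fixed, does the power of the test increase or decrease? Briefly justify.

Power decreases: a smaller α raises the critical value, so less of the H₁ sampling distribution falls in the rejection region.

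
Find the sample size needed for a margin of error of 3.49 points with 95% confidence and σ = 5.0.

n = (z*σ/E)² = (1.96×5.0/3.49)² = 7.9 → n = 8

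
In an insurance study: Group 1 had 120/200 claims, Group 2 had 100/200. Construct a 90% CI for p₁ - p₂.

p̂₁ = 0.6, p̂₂ = 0.5. Difference = 0.1. CI = (0.019, 0.181)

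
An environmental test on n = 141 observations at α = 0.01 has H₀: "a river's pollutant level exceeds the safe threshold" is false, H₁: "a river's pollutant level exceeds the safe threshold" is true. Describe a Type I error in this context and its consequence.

Type I error: rejecting H₀ when it is true — concluding that a river's pollutant level exceeds the safe threshold when in fact it is not. Consequence: shutting down a compliant factory unnecessarily.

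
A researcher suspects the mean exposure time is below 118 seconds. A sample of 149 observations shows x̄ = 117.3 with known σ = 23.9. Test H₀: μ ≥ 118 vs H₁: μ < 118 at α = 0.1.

z = -0.358. Critical value: -1.28. Fail to reject H₀.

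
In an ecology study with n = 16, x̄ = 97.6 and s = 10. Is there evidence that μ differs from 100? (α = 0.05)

t = (x̄ - μ₀)/(s/√n) = (97.6 - 100)/(10/√16) = -0.96. df = 15, critical t = ±2.131. Fail to reject H₀.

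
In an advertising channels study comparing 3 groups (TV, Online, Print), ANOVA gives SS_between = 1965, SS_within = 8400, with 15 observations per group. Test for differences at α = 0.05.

df_between = 2, df_within = 42. F = MS_between/MS_within = 982.5/200.0 = 4.912. F_crit ≈ 3.22. Reject H₀. At least one mean differs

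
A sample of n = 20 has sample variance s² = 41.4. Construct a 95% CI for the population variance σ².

df = 19. χ²_{0.025} = 32.852, χ²_{0.975} = 8.907. CI for σ² = ((n-1)s²/χ²_{α/2}, (n-1)s²/χ²_{1-α/2}) = (19·41.4/32.852, 19·41.4/8.907) = (23.94, 88.31)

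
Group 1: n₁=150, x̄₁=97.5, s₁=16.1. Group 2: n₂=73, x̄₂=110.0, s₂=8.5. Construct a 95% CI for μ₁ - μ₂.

Difference = -12.5. SE = √(16.1²/150 + 8.5²/73) = 1.649. CI = (-15.73, -9.27)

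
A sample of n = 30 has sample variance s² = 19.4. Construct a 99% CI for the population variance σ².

df = 29. χ²_{0.005} = 52.336, χ²_{0.995} = 13.121. CI for σ² = ((n-1)s²/χ²_{α/2}, (n-1)s²/χ²_{1-α/2}) = (29·19.4/52.336, 29·19.4/13.121) = (10.75, 42.88)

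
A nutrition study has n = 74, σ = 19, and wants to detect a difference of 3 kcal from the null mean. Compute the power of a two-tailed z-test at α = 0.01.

SE = σ/√n = 19/√74 = 2.209. Non-centrality λ = d/SE = 3/2.209 = 1.358. Power ≈ Φ(λ - z_{α/2}) = Φ(1.358 - 2.576) = Φ(-1.218) = 0.112.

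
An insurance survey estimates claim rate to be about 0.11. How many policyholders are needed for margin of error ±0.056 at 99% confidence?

n = z²p(1-p)/E² = 2.576²×0.11×0.89/0.056² = 207.2 → n = 208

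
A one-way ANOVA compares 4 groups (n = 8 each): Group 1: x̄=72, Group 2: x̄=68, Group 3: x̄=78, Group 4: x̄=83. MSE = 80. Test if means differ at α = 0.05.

Grand mean = 75.25. SS_between = 1046.0, MS_between = 348.67. F = 4.358, F_crit ≈ 2.947. Reject H₀.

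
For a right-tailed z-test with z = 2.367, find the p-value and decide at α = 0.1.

p = P(Z > 2.367) = 1 - Φ(2.367) ≈ 0.009. Since p < 0.1, reject H₀ (significant) at α = 0.1.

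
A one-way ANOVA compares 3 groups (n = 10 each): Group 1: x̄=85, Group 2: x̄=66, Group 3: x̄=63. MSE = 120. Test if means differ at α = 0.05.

Grand mean = 71.33. SS_between = 2846.67, MS_between = 1423.33. F = 11.861, F_crit ≈ 3.354. Reject H₀.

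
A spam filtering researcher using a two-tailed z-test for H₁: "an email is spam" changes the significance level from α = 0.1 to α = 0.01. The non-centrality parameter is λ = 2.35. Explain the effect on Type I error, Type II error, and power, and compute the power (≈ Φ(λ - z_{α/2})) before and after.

Decreasing α from 0.1 to 0.01:
• Type I error rate decreases (α is the Type I rate by definition).
• Critical value moves from z_{α/2} = 1.645 to 2.576, so power = Φ(λ - z_{α/2}) goes from Φ(2.35 - 1.645) = 0.76 to Φ(2.35 - 2.576) = 0.411.
• Type II error rate β = 1 - power therefore increases (0.24 → 0.589).
Appropriate when false positives are costly — here, a legitimate email is sent to the spam folder and the user misses it.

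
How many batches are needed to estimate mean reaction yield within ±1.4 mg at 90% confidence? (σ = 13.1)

n = (z*σ/E)² = (1.645×13.1/1.4)² = 236.9 → n = 237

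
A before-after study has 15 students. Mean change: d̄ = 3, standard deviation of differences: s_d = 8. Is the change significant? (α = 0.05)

t = d̄/(s_d/√n) = 3/(8/√15) = 1.452. df = 14, critical t = ±2.145. Fail to reject H₀.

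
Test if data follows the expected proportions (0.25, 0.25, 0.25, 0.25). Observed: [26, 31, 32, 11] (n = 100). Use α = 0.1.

Expected: [25.0, 25.0, 25.0, 25.0]. χ² = 11.28. df = 3, critical = 6.251. Reject H₀.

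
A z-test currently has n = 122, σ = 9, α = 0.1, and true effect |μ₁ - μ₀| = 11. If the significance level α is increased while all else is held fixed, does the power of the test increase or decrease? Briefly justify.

Power increases: a larger α lowers the critical value, so more of the H₁ sampling distribution falls in the rejection region.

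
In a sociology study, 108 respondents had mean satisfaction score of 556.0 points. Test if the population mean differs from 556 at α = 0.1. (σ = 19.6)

z = (x̄ - μ₀)/(σ/√n) = (556.0 - 556)/(19.6/√108) = 0.0. Critical value: ±1.645. Since |0.0| ≤ 1.645, Fail to reject H₀.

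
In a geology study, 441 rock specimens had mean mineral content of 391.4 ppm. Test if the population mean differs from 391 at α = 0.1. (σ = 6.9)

z = (x̄ - μ₀)/(σ/√n) = (391.4 - 391)/(6.9/√441) = 1.217. Critical value: ±1.645. Since |1.217| ≤ 1.645, Fail to reject H₀.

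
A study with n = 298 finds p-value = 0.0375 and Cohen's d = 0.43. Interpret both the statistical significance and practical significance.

Statistically significant (p = 0.0375 < 0.05). Cohen's d = 0.43 indicates a small effect size. Both statistical and practical significance should be considered.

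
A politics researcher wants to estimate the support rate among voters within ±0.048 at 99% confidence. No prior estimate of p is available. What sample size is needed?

Conservative approach: use p = 0.5 (maximizes p(1-p) = 0.25). n = z²(0.25)/E² = 2.576²×0.25/0.048² = 720.03 → n = 721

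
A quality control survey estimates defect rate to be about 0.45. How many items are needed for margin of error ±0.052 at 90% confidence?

n = z²p(1-p)/E² = 1.645²×0.45×0.55/0.052² = 247.7 → n = 248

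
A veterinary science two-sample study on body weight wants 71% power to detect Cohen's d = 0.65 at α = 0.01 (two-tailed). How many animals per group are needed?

z_{α/2} = 2.576, z_β = Φ⁻¹(0.71) = 0.553. For medium effect (d = 0.65): n per group = 2(z_{α/2} + z_β)²/d² = 2(2.576 + 0.553)²/0.65² = 46.3 → 47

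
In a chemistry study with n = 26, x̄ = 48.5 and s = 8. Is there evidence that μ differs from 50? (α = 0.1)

t = (x̄ - μ₀)/(s/√n) = (48.5 - 50)/(8/√26) = -0.956. df = 25, critical t = ±1.708. Fail to reject H₀.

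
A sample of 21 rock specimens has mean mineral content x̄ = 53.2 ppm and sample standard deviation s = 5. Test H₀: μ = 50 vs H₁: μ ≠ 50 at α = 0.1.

t = (x̄ - μ₀)/(s/√n) = (53.2 - 50)/(5/√21) = 2.933. df = 20, critical t = ±1.725. Reject H₀.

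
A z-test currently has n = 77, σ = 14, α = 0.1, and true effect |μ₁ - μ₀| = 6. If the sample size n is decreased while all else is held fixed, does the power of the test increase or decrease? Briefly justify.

Power decreases: a smaller n inflates the standard error σ/√n, pulling the sampling distribution under H₁ back toward the critical value.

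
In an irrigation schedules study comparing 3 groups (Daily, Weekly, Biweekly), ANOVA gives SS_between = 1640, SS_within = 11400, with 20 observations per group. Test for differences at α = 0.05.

df_between = 2, df_within = 57. F = MS_between/MS_within = 820.0/200.0 = 4.1. F_crit ≈ 3.159. Reject H₀. At least one mean differs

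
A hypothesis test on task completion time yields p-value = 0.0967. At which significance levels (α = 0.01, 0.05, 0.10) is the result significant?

p = 0.0967. Significant at: α = 0.1.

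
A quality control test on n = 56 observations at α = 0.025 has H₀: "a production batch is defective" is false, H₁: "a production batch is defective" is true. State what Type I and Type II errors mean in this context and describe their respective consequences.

Type I (false positive): concluding that a production batch is defective when it is not — scrapping a good batch — wasted material and cost for no reason. Type II (false negative): failing to conclude that a production batch is defective when it is — shipping a defective batch — faulty products reach customers. Which is costlier depends on domain priorities and is a judgement call rather than a statistical fact.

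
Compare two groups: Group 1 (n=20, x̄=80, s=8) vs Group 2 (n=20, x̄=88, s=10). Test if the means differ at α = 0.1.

Pooled sp = 9.06. t = -2.794, df = 38. Critical t = ±1.686. Reject H₀.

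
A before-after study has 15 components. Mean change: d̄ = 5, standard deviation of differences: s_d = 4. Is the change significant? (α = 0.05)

t = d̄/(s_d/√n) = 5/(4/√15) = 4.841. df = 14, critical t = ±2.145. Reject H₀.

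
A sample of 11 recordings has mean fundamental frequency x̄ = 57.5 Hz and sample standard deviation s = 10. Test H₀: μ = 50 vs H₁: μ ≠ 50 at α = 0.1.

t = (x̄ - μ₀)/(s/√n) = (57.5 - 50)/(10/√11) = 2.487. df = 10, critical t = ±1.812. Reject H₀.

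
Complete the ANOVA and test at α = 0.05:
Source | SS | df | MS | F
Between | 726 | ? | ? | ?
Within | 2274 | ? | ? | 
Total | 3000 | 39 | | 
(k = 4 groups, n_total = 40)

df_between = 3, df_within = 36. MS_between = 242.0, MS_within = 63.17. F = 3.831, F_crit ≈ 2.866. Reject H₀.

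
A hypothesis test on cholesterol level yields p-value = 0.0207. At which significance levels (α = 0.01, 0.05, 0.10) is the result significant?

p = 0.0207. Significant at: α = 0.05, 0.1.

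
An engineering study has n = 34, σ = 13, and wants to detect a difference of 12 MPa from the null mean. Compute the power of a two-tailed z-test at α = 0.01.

SE = σ/√n = 13/√34 = 2.229. Non-centrality λ = d/SE = 12/2.229 = 5.382. Power ≈ Φ(λ - z_{α/2}) = Φ(5.382 - 2.576) = Φ(2.806) = 0.997.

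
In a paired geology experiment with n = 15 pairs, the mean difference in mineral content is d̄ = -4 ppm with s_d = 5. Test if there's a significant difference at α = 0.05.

t = d̄/(s_d/√n) = -4/(5/√15) = -3.098. df = 14, critical t = ±2.145. Reject H₀.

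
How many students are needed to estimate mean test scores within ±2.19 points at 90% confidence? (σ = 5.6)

n = (z*σ/E)² = (1.645×5.6/2.19)² = 17.7 → n = 18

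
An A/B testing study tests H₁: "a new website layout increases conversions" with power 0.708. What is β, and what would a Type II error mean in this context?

β = 1 - power = 1 - 0.708 = 0.292. A Type II error is failing to reject H₀ when H₀ is false (false negative) — here, failing to conclude that a new website layout increases conversions when in fact it is true. Consequence: discarding a layout that would have improved conversions — lost revenue.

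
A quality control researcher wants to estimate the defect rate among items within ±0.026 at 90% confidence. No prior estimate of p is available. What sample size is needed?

Conservative approach: use p = 0.5 (maximizes p(1-p) = 0.25). n = z²(0.25)/E² = 1.645²×0.25/0.026² = 1000.7 → n = 1001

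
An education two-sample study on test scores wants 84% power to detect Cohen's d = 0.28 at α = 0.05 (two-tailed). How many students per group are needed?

z_{α/2} = 1.96, z_β = Φ⁻¹(0.84) = 0.994. For small effect (d = 0.28): n per group = 2(z_{α/2} + z_β)²/d² = 2(1.96 + 0.994)²/0.28² = 222.6 → 223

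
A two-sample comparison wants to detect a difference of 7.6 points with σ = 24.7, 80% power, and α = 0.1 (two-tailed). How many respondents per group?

n per group = 2(z_α/2 + z_β)²σ²/d² = 2×(1.645 + 0.84)²×24.7²/7.6² = 130.5 → n = 131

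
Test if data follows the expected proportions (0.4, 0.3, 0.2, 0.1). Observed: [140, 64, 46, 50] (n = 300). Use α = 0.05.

Expected: [120.0, 90.0, 60.0, 30.0]. χ² = 27.444. df = 3, critical = 7.815. Reject H₀.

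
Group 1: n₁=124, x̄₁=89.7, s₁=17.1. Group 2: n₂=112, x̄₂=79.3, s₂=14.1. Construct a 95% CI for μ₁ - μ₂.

Difference = 10.4. SE = √(17.1²/124 + 14.1²/112) = 2.033. CI = (6.42, 14.38)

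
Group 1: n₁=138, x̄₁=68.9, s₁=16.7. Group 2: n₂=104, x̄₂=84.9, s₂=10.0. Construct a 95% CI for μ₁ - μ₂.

Difference = -16.0. SE = √(16.7²/138 + 10.0²/104) = 1.727. CI = (-19.38, -12.62)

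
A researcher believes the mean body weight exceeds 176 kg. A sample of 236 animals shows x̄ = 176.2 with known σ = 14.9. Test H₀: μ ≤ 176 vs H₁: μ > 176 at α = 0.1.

z = 0.206. Critical value: 1.28. Fail to reject H₀.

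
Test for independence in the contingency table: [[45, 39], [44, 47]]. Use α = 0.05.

χ² = 0.476. df = 1, critical = 3.841. Fail to reject H₀. No evidence of dependence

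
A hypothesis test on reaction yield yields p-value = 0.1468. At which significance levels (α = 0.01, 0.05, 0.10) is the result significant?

p = 0.1468. Not significant at any of the given levels.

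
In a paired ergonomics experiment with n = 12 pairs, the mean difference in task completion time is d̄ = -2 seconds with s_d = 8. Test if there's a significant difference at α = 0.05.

t = d̄/(s_d/√n) = -2/(8/√12) = -0.866. df = 11, critical t = ±2.201. Fail to reject H₀.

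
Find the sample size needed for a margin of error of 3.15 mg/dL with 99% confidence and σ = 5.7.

n = (z*σ/E)² = (2.576×5.7/3.15)² = 21.7 → n = 22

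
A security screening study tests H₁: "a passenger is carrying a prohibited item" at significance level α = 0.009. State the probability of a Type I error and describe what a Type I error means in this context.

P(Type I error) = α = 0.009. A Type I error is rejecting H₀ when H₀ is actually true (false positive) — here, concluding that a passenger is carrying a prohibited item when in fact this is not the case. Consequence: detaining an innocent passenger — delay and inconvenience.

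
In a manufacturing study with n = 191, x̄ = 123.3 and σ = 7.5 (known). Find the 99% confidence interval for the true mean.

CI = x̄ ± z*(σ/√n) = 123.3 ± 2.576(7.5/√191) = 123.3 ± 1.4 = (121.9, 124.7)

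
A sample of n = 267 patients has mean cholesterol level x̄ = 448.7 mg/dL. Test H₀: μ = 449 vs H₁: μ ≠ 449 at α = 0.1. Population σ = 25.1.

z = (x̄ - μ₀)/(σ/√n) = (448.7 - 449)/(25.1/√267) = -0.195. Critical value: ±1.645. Since |-0.195| ≤ 1.645, Fail to reject H₀.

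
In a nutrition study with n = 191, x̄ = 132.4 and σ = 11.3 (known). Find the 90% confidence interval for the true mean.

CI = x̄ ± z*(σ/√n) = 132.4 ± 1.645(11.3/√191) = 132.4 ± 1.35 = (131.05, 133.75)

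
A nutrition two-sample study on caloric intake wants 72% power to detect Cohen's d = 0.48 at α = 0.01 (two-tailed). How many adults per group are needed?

z_{α/2} = 2.576, z_β = Φ⁻¹(0.72) = 0.583. For small effect (d = 0.48): n per group = 2(z_{α/2} + z_β)²/d² = 2(2.576 + 0.583)²/0.48² = 86.6 → 87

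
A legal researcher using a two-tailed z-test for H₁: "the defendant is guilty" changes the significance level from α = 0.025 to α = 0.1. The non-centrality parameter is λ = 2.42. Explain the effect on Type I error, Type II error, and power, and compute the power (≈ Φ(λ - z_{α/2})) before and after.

Increasing α from 0.025 to 0.1:
• Type I error rate increases (α is the Type I rate by definition).
• Critical value moves from z_{α/2} = 2.241 to 1.645, so power = Φ(λ - z_{α/2}) goes from Φ(2.42 - 2.241) = 0.571 to Φ(2.42 - 1.645) = 0.781.
• Type II error rate β = 1 - power therefore decreases (0.429 → 0.219).
Appropriate when false negatives are costly — here, acquitting a guilty person.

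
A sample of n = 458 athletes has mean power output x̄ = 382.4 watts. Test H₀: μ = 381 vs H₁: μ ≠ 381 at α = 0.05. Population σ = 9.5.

z = (x̄ - μ₀)/(σ/√n) = (382.4 - 381)/(9.5/√458) = 3.154. Critical value: ±1.96. Since |3.154| > 1.96, Reject H₀.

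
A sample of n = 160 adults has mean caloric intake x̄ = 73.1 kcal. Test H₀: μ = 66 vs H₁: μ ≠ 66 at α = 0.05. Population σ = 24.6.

z = (x̄ - μ₀)/(σ/√n) = (73.1 - 66)/(24.6/√160) = 3.651. Critical value: ±1.96. Since |3.651| > 1.96, Reject H₀.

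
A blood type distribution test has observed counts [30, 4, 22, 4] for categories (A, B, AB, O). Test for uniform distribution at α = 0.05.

Expected = 15 each. χ² = Σ(O-E)²/E = 34.4. df = 3, critical value = 7.815. Reject H₀.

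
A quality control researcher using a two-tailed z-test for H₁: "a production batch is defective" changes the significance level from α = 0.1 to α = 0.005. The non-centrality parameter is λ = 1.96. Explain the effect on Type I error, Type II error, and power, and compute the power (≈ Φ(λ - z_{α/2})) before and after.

Decreasing α from 0.1 to 0.005:
• Type I error rate decreases (α is the Type I rate by definition).
• Critical value moves from z_{α/2} = 1.645 to 2.807, so power = Φ(λ - z_{α/2}) goes from Φ(1.96 - 1.645) = 0.624 to Φ(1.96 - 2.807) = 0.198.
• Type II error rate β = 1 - power therefore increases (0.376 → 0.802).
Appropriate when false positives are costly — here, scrapping a good batch — wasted material and cost for no reason.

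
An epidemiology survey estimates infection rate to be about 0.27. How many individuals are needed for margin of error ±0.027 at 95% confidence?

n = z²p(1-p)/E² = 1.96²×0.27×0.73/0.027² = 1038.7 → n = 1039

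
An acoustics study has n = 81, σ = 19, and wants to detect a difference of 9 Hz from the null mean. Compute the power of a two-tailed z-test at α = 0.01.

SE = σ/√n = 19/√81 = 2.111. Non-centrality λ = d/SE = 9/2.111 = 4.263. Power ≈ Φ(λ - z_{α/2}) = Φ(4.263 - 2.576) = Φ(1.687) = 0.954.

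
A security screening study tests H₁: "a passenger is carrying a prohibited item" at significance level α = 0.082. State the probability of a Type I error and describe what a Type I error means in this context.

P(Type I error) = α = 0.082. A Type I error is rejecting H₀ when H₀ is actually true (false positive) — here, concluding that a passenger is carrying a prohibited item when in fact this is not the case. Consequence: detaining an innocent passenger — delay and inconvenience.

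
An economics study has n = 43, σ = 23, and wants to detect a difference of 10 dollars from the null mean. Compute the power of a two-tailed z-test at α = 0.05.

SE = σ/√n = 23/√43 = 3.507. Non-centrality λ = d/SE = 10/3.507 = 2.851. Power ≈ Φ(λ - z_{α/2}) = Φ(2.851 - 1.96) = Φ(0.891) = 0.814.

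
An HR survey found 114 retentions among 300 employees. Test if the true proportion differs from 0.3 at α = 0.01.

p̂ = 0.38, p₀ = 0.3. z = (p̂ - p₀)/√(p₀(1-p₀)/n) = 3.024. Critical: ±2.576. Reject H₀.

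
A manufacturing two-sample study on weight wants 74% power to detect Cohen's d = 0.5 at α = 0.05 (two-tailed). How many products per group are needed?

z_{α/2} = 1.96, z_β = Φ⁻¹(0.74) = 0.643. For medium effect (d = 0.5): n per group = 2(z_{α/2} + z_β)²/d² = 2(1.96 + 0.643)²/0.5² = 54.2 → 55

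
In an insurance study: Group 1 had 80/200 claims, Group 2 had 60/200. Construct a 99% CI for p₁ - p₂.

p̂₁ = 0.4, p̂₂ = 0.3. Difference = 0.1. CI = (-0.022, 0.222)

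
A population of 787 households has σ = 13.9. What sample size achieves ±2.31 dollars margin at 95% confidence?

Without FPC: n₀ = (1.96×13.9/2.31)² = 139.097. With FPC: n = n₀N/(n₀+N-1) = 118.3 → n = 119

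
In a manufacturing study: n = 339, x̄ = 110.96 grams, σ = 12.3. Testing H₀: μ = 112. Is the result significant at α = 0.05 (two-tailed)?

z = (110.96 - 112)/(12.3/√339) = -1.557. Since |z| ≤ 1.96, not significant at α = 0.05.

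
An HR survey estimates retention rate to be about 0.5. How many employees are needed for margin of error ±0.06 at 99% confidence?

n = z²p(1-p)/E² = 2.576²×0.5×0.5/0.06² = 460.8 → n = 461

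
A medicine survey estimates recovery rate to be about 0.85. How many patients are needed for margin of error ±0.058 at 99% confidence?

n = z²p(1-p)/E² = 2.576²×0.85×0.15/0.058² = 251.5 → n = 252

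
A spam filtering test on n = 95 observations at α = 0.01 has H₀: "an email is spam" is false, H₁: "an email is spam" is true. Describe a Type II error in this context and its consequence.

Type II error: failing to reject H₀ when it is false — concluding that an email is spam is not supported when in fact it is. Consequence: a spam email lands in the inbox.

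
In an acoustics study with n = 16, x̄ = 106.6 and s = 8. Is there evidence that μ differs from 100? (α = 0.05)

t = (x̄ - μ₀)/(s/√n) = (106.6 - 100)/(8/√16) = 3.3. df = 15, critical t = ±2.131. Reject H₀.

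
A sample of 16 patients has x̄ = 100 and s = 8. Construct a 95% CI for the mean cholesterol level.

CI = x̄ ± t*(s/√n) = 100 ± 2.131(8/√16) = (95.74, 104.26)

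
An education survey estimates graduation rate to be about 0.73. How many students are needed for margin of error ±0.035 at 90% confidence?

n = z²p(1-p)/E² = 1.645²×0.73×0.27/0.035² = 435.4 → n = 436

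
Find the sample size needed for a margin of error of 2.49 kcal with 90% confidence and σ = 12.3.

n = (z*σ/E)² = (1.645×12.3/2.49)² = 66.03 → n = 67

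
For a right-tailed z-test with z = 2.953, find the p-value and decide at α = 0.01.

p = P(Z > 2.953) = 1 - Φ(2.953) ≈ 0.0016. Since p < 0.01, reject H₀ (significant) at α = 0.01.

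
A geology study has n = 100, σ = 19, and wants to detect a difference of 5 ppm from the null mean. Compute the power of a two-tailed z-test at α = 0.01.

SE = σ/√n = 19/√100 = 1.9. Non-centrality λ = d/SE = 5/1.9 = 2.632. Power ≈ Φ(λ - z_{α/2}) = Φ(2.632 - 2.576) = Φ(0.056) = 0.522.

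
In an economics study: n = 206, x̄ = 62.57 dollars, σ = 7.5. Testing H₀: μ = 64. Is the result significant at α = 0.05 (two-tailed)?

z = (62.57 - 64)/(7.5/√206) = -2.737. Since |z| > 1.96, significant at α = 0.05.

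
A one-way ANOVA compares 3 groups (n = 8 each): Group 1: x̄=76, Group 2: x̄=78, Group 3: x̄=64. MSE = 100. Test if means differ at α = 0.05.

Grand mean = 72.67. SS_between = 917.33, MS_between = 458.67. F = 4.587, F_crit ≈ 3.467. Reject H₀.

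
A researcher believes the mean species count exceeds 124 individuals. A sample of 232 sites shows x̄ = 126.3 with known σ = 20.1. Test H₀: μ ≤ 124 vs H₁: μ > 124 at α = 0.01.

z = 1.743. Critical value: 2.33. Fail to reject H₀.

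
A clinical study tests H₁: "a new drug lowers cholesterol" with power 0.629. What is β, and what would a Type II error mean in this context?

β = 1 - power = 1 - 0.629 = 0.371. A Type II error is failing to reject H₀ when H₀ is false (false negative) — here, failing to conclude that a new drug lowers cholesterol when in fact it is true. Consequence: shelving an effective drug — patients miss out on a treatment that would have helped.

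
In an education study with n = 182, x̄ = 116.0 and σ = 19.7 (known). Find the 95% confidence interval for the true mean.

CI = x̄ ± z*(σ/√n) = 116.0 ± 1.96(19.7/√182) = 116.0 ± 2.86 = (113.14, 118.86)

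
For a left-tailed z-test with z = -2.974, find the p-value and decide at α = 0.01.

p = P(Z < -2.974) = Φ(-2.974) ≈ 0.0015. Since p < 0.01, reject H₀ (significant) at α = 0.01.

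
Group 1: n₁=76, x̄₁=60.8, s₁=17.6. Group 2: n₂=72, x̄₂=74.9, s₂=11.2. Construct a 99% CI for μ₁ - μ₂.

Difference = -14.1. SE = √(17.6²/76 + 11.2²/72) = 2.412. CI = (-20.31, -7.89)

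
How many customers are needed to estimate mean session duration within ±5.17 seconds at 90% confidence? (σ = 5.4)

n = (z*σ/E)² = (1.645×5.4/5.17)² = 3.0 → n = 3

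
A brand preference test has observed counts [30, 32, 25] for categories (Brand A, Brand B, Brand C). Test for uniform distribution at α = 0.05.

Expected = 29 each. χ² = Σ(O-E)²/E = 0.897. df = 2, critical value = 5.991. Fail to reject H₀.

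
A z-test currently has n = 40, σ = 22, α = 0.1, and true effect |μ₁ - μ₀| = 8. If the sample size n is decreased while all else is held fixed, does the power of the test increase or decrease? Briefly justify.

Power decreases: a smaller n inflates the standard error σ/√n, pulling the sampling distribution under H₁ back toward the critical value.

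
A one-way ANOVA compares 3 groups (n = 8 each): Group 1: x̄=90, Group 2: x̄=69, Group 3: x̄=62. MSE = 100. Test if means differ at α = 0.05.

Grand mean = 73.67. SS_between = 3397.33, MS_between = 1698.67. F = 16.987, F_crit ≈ 3.467. Reject H₀.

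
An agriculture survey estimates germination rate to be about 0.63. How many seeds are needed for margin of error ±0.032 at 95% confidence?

n = z²p(1-p)/E² = 1.96²×0.63×0.37/0.032² = 874.5 → n = 875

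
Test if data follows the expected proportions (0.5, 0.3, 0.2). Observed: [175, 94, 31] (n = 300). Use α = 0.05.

Expected: [150.0, 90.0, 60.0]. χ² = 18.361. df = 2, critical = 5.991. Reject H₀.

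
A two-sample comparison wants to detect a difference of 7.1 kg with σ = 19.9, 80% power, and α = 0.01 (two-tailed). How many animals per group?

n per group = 2(z_α/2 + z_β)²σ²/d² = 2×(2.576 + 0.84)²×19.9²/7.1² = 183.3 → n = 184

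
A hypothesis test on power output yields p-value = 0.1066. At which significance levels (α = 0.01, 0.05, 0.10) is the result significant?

p = 0.1066. Not significant at any of the given levels.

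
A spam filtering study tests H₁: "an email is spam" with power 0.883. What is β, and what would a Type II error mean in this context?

β = 1 - power = 1 - 0.883 = 0.117. A Type II error is failing to reject H₀ when H₀ is false (false negative) — here, failing to conclude that an email is spam when in fact it is true. Consequence: a spam email lands in the inbox.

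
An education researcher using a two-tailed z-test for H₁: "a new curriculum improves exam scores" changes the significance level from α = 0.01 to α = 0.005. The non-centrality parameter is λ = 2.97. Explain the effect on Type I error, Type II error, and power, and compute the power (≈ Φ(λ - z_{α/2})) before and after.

Decreasing α from 0.01 to 0.005:
• Type I error rate decreases (α is the Type I rate by definition).
• Critical value moves from z_{α/2} = 2.576 to 2.807, so power = Φ(λ - z_{α/2}) goes from Φ(2.97 - 2.576) = 0.653 to Φ(2.97 - 2.807) = 0.565.
• Type II error rate β = 1 - power therefore increases (0.347 → 0.435).
Appropriate when false positives are costly — here, adopting a curriculum that gives no real benefit — disruption for nothing.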